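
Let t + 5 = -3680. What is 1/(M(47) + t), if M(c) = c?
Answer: -1/3638 ≈ -0.00027488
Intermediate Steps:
t = -3685 (t = -5 - 3680 = -3685)
1/(M(47) + t) = 1/(47 - 3685) = 1/(-3638) = -1/3638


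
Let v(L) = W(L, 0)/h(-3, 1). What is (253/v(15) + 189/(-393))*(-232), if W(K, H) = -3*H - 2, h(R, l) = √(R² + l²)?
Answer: 14616/131 + 29348*√10 ≈ 92918.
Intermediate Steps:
W(K, H) = -2 - 3*H
v(L) = -√10/5 (v(L) = (-2 - 3*0)/(√((-3)² + 1²)) = (-2 + 0)/(√(9 + 1)) = -2*√10/10 = -√10/5)
(253/v(15) + 189/(-393))*(-232) = (253/((-√10/5)) + 189/(-393))*(-232) = (253*(-√10/2) + 189*(-1/393))*(-232) = (-253*√10/2 - 63/131)*(-232) = (-63/131 - 253*√10/2)*(-232) = 14616/131 + 29348*√10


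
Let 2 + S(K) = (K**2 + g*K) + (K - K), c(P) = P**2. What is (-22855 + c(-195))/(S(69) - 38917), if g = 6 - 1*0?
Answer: -205/456 ≈ -0.44956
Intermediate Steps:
g = 6 (g = 6 + 0 = 6)
S(K) = -2 + K**2 + 6*K (S(K) = -2 + ((K**2 + 6*K) + (K - K)) = -2 + ((K**2 + 6*K) + 0) = -2 + (K**2 + 6*K) = -2 + K**2 + 6*K)
(-22855 + c(-195))/(S(69) - 38917) = (-22855 + (-195)**2)/((-2 + 69**2 + 6*69) - 38917) = (-22855 + 38025)/((-2 + 4761 + 414) - 38917) = 15170/(5173 - 38917) = 15170/(-33744) = 15170*(-1/33744) = -205/456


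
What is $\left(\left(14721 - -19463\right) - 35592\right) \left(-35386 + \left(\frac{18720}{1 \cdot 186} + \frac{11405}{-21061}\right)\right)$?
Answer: $\frac{32437284578688}{652891} \approx 4.9683 \cdot 10^{7}$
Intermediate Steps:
$\left(\left(14721 - -19463\right) - 35592\right) \left(-35386 + \left(\frac{18720}{1 \cdot 186} + \frac{11405}{-21061}\right)\right) = \left(\left(14721 + 19463\right) - 35592\right) \left(-35386 + \left(\frac{18720}{186} + 11405 \left(- \frac{1}{21061}\right)\right)\right) = \left(34184 - 35592\right) \left(-35386 + \left(18720 \cdot \frac{1}{186} - \frac{11405}{21061}\right)\right) = - 1408 \left(-35386 + \left(\frac{3120}{31} - \frac{11405}{21061}\right)\right) = - 1408 \left(-35386 + \frac{65356765}{652891}\right) = \left(-1408\right) \left(- \frac{23037844161}{652891}\right) = \frac{32437284578688}{652891}$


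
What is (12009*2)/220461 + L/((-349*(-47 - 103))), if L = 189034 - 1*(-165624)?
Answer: 13240933273/1923522225 ≈ 6.8837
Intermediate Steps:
L = 354658 (L = 189034 + 165624 = 354658)
(12009*2)/220461 + L/((-349*(-47 - 103))) = (12009*2)/220461 + 354658/((-349*(-47 - 103))) = 24018*(1/220461) + 354658/((-349*(-150))) = 8006/73487 + 354658/52350 = 8006/73487 + 354658*(1/52350) = 8006/73487 + 177329/26175 = 13240933273/1923522225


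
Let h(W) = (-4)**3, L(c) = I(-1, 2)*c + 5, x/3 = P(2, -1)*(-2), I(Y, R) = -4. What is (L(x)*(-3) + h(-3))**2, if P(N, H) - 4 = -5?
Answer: 49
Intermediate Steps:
P(N, H) = -1 (P(N, H) = 4 - 5 = -1)
x = 6 (x = 3*(-1*(-2)) = 3*2 = 6)
L(c) = 5 - 4*c (L(c) = -4*c + 5 = 5 - 4*c)
h(W) = -64
(L(x)*(-3) + h(-3))**2 = ((5 - 4*6)*(-3) - 64)**2 = ((5 - 24)*(-3) - 64)**2 = (-19*(-3) - 64)**2 = (57 - 64)**2 = (-7)**2 = 49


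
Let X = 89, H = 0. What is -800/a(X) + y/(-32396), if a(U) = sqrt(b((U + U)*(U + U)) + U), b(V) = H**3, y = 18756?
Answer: -4689/8099 - 800*sqrt(89)/89 ≈ -85.379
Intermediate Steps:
b(V) = 0 (b(V) = 0**3 = 0)
a(U) = sqrt(U) (a(U) = sqrt(0 + U) = sqrt(U))
-800/a(X) + y/(-32396) = -800*sqrt(89)/89 + 18756/(-32396) = -800*sqrt(89)/89 + 18756*(-1/32396) = -800*sqrt(89)/89 - 4689/8099 = -4689/8099 - 800*sqrt(89)/89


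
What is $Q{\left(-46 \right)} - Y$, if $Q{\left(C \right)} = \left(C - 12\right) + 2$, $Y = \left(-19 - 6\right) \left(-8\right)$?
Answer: $-256$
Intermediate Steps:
$Y = 200$ ($Y = \left(-25\right) \left(-8\right) = 200$)
$Q{\left(C \right)} = -10 + C$ ($Q{\left(C \right)} = \left(-12 + C\right) + 2 = -10 + C$)
$Q{\left(-46 \right)} - Y = \left(-10 - 46\right) - 200 = -56 - 200 = -256$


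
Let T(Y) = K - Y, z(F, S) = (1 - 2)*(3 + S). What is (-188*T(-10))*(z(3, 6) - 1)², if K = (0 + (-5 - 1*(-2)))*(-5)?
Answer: -470000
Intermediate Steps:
z(F, S) = -3 - S (z(F, S) = -(3 + S) = -3 - S)
K = 15 (K = (0 + (-5 + 2))*(-5) = (0 - 3)*(-5) = -3*(-5) = 15)
T(Y) = 15 - Y
(-188*T(-10))*(z(3, 6) - 1)² = (-188*(15 - 1*(-10)))*((-3 - 1*6) - 1)² = (-188*(15 + 10))*((-3 - 6) - 1)² = (-188*25)*(-9 - 1)² = -4700*(-10)² = -4700*100 = -470000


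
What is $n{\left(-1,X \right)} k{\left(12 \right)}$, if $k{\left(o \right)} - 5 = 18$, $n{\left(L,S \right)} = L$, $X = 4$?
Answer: $-23$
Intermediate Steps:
$k{\left(o \right)} = 23$ ($k{\left(o \right)} = 5 + 18 = 23$)
$n{\left(-1,X \right)} k{\left(12 \right)} = \left(-1\right) 23 = -23$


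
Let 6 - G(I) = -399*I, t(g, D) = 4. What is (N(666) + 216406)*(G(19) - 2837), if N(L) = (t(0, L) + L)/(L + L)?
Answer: 342300986125/333 ≈ 1.0279e+9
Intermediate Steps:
G(I) = 6 + 399*I (G(I) = 6 - (-399)*I = 6 + 399*I)
N(L) = (4 + L)/(2*L) (N(L) = (4 + L)/(L + L) = (4 + L)/((2*L)) = (4 + L)*(1/(2*L)) = (4 + L)/(2*L))
(N(666) + 216406)*(G(19) - 2837) = ((½)*(4 + 666)/666 + 216406)*((6 + 399*19) - 2837) = ((½)*(1/666)*670 + 216406)*((6 + 7581) - 2837) = (335/666 + 216406)*(7587 - 2837) = (144126731/666)*4750 = 342300986125/333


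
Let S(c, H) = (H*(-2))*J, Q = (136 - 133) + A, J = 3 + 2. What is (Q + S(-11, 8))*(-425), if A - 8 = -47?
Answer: 49300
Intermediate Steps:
A = -39 (A = 8 - 47 = -39)
J = 5
Q = -36 (Q = (136 - 133) - 39 = 3 - 39 = -36)
S(c, H) = -10*H (S(c, H) = (H*(-2))*5 = -2*H*5 = -10*H)
(Q + S(-11, 8))*(-425) = (-36 - 10*8)*(-425) = (-36 - 80)*(-425) = -116*(-425) = 49300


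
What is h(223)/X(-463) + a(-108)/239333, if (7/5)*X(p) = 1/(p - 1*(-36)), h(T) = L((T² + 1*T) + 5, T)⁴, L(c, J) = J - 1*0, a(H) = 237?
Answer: -1769081951986454432/1196665 ≈ -1.4783e+12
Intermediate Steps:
L(c, J) = J (L(c, J) = J + 0 = J)
h(T) = T⁴
X(p) = 5/(7*(36 + p)) (X(p) = 5/(7*(p - 1*(-36))) = 5/(7*(p + 36)) = 5/(7*(36 + p)))
h(223)/X(-463) + a(-108)/239333 = 223⁴/((5/(7*(36 - 463)))) + 237/239333 = 2472973441/(((5/7)/(-427))) + 237*(1/239333) = 2472973441/(((5/7)*(-1/427))) + 237/239333 = 2472973441/(-5/2989) + 237/239333 = 2472973441*(-2989/5) + 237/239333 = -7391717615149/5 + 237/239333 = -1769081951986454432/1196665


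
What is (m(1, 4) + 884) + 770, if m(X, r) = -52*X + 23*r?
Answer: 1694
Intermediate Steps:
(m(1, 4) + 884) + 770 = ((-52*1 + 23*4) + 884) + 770 = ((-52 + 92) + 884) + 770 = (40 + 884) + 770 = 924 + 770 = 1694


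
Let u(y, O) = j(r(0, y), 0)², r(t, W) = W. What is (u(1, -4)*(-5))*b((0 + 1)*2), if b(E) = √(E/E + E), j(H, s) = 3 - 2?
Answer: -5*√3 ≈ -8.6602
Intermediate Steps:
j(H, s) = 1
u(y, O) = 1 (u(y, O) = 1² = 1)
b(E) = √(1 + E)
(u(1, -4)*(-5))*b((0 + 1)*2) = (1*(-5))*√(1 + (0 + 1)*2) = -5*√(1 + 1*2) = -5*√(1 + 2) = -5*√3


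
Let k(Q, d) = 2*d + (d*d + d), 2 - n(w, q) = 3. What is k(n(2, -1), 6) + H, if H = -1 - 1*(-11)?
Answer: 64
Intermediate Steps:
n(w, q) = -1 (n(w, q) = 2 - 1*3 = 2 - 3 = -1)
H = 10 (H = -1 + 11 = 10)
k(Q, d) = d² + 3*d (k(Q, d) = 2*d + (d² + d) = 2*d + (d + d²) = d² + 3*d)
k(n(2, -1), 6) + H = 6*(3 + 6) + 10 = 6*9 + 10 = 54 + 10 = 64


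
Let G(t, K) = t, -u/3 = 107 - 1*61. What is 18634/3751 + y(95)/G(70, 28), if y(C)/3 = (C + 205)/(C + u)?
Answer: 43564/9331 ≈ 4.6687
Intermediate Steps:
u = -138 (u = -3*(107 - 1*61) = -3*(107 - 61) = -3*46 = -138)
y(C) = 3*(205 + C)/(-138 + C) (y(C) = 3*((C + 205)/(C - 138)) = 3*((205 + C)/(-138 + C)) = 3*(205 + C)/(-138 + C))
18634/3751 + y(95)/G(70, 28) = 18634/3751 + (3*(205 + 95)/(-138 + 95))/70 = 18634*(1/3751) + (3*300/(-43))*(1/70) = 154/31 + (3*(-1/43)*300)*(1/70) = 154/31 - 900/43*1/70 = 154/31 - 90/301 = 43564/9331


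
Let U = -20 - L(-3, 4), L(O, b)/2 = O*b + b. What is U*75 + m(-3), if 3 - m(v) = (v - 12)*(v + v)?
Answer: -387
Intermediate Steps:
L(O, b) = 2*b + 2*O*b (L(O, b) = 2*(O*b + b) = 2*(b + O*b) = 2*b + 2*O*b)
m(v) = 3 - 2*v*(-12 + v) (m(v) = 3 - (v - 12)*(v + v) = 3 - (-12 + v)*2*v = 3 - 2*v*(-12 + v))
U = -4 (U = -20 - 2*4*(1 - 3) = -20 - 2*4*(-2) = -20 - 1*(-16) = -20 + 16 = -4)
U*75 + m(-3) = -4*75 + (3 - 2*(-3)**2 + 24*(-3)) = -300 + (3 - 2*9 - 72) = -300 + (3 - 18 - 72) = -300 - 87 = -387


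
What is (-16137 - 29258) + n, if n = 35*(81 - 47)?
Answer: -44205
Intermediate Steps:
n = 1190 (n = 35*34 = 1190)
(-16137 - 29258) + n = (-16137 - 29258) + 1190 = -45395 + 1190 = -44205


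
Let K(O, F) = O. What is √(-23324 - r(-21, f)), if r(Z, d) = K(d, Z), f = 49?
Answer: 21*I*√53 ≈ 152.88*I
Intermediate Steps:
r(Z, d) = d
√(-23324 - r(-21, f)) = √(-23324 - 1*49) = √(-23324 - 49) = √(-23373) = 21*I*√53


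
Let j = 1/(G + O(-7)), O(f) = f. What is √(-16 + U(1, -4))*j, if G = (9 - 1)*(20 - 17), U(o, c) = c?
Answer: 2*I*√5/17 ≈ 0.26307*I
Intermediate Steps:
G = 24 (G = 8*3 = 24)
j = 1/17 (j = 1/(24 - 7) = 1/17 ≈ 0.058824)
√(-16 + U(1, -4))*j = √(-16 - 4)*(1/17) = √(-20)*(1/17) = (2*I*√5)*(1/17) = 2*I*√5/17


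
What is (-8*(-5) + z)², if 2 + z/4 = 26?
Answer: 18496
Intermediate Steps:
z = 96 (z = -8 + 4*26 = -8 + 104 = 96)
(-8*(-5) + z)² = (-8*(-5) + 96)² = (40 + 96)² = 136² = 18496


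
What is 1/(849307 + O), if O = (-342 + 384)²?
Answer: 1/851071 ≈ 1.1750e-6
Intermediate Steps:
O = 1764 (O = 42² = 1764)
1/(849307 + O) = 1/(849307 + 1764) = 1/851071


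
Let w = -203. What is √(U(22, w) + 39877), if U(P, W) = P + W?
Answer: 4*√2481 ≈ 199.24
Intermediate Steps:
√(U(22, w) + 39877) = √((22 - 203) + 39877) = √(-181 + 39877) = √39696 = 4*√2481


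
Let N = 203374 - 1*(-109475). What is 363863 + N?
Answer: 676712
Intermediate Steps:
N = 312849 (N = 203374 + 109475 = 312849)
363863 + N = 363863 + 312849 = 676712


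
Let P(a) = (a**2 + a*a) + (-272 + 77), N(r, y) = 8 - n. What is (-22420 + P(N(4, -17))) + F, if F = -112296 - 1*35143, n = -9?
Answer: -169476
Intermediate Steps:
F = -147439 (F = -112296 - 35143 = -147439)
N(r, y) = 17 (N(r, y) = 8 - 1*(-9) = 8 + 9 = 17)
P(a) = -195 + 2*a**2 (P(a) = (a**2 + a**2) - 195 = 2*a**2 - 195 = -195 + 2*a**2)
(-22420 + P(N(4, -17))) + F = (-22420 + (-195 + 2*17**2)) - 147439 = (-22420 + (-195 + 2*289)) - 147439 = (-22420 + (-195 + 578)) - 147439 = (-22420 + 383) - 147439 = -22037 - 147439 = -169476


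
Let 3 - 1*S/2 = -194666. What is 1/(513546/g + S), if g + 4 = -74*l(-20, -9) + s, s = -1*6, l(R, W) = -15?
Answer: 50/19490243 ≈ 2.5654e-6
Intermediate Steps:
s = -6
g = 1100 (g = -4 + (-74*(-15) - 6) = -4 + (1110 - 6) = -4 + 1104 = 1100)
S = 389338 (S = 6 - 2*(-194666) = 6 + 389332 = 389338)
1/(513546/g + S) = 1/(513546/1100 + 389338) = 1/(513546*(1/1100) + 389338) = 1/(23343/50 + 389338) = 1/(19490243/50) = 50/19490243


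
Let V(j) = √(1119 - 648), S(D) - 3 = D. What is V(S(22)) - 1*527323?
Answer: -527323 + √471 ≈ -5.2730e+5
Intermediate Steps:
S(D) = 3 + D
V(j) = √471
V(S(22)) - 1*527323 = √471 - 1*527323 = √471 - 527323 = -527323 + √471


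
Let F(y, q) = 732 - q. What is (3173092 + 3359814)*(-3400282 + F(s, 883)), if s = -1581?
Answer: -22214709148298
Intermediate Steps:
(3173092 + 3359814)*(-3400282 + F(s, 883)) = (3173092 + 3359814)*(-3400282 + (732 - 1*883)) = 6532906*(-3400282 + (732 - 883)) = 6532906*(-3400282 - 151) = 6532906*(-3400433) = -22214709148298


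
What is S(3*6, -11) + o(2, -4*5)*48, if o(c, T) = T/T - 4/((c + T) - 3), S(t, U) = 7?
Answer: 449/7 ≈ 64.143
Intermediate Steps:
o(c, T) = 1 - 4/(-3 + T + c) (o(c, T) = 1 - 4/((T + c) - 3) = 1 - 4/(-3 + T + c))
S(3*6, -11) + o(2, -4*5)*48 = 7 + ((-7 - 4*5 + 2)/(-3 - 4*5 + 2))*48 = 7 + ((-7 - 20 + 2)/(-3 - 20 + 2))*48 = 7 + (-25/(-21))*48 = 7 - 1/21*(-25)*48 = 7 + (25/21)*48 = 7 + 400/7 = 449/7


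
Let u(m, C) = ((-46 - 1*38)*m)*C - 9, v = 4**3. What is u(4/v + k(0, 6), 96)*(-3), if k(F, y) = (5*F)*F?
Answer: 1539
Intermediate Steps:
v = 64
k(F, y) = 5*F**2
u(m, C) = -9 - 84*C*m (u(m, C) = ((-46 - 38)*m)*C - 9 = (-84*m)*C - 9 = -84*C*m - 9 = -9 - 84*C*m)
u(4/v + k(0, 6), 96)*(-3) = (-9 - 84*96*(4/64 + 5*0**2))*(-3) = (-9 - 84*96*(4*(1/64) + 5*0))*(-3) = (-9 - 84*96*(1/16 + 0))*(-3) = (-9 - 84*96*1/16)*(-3) = (-9 - 504)*(-3) = -513*(-3) = 1539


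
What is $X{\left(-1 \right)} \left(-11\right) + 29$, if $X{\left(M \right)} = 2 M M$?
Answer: $7$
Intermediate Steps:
$X{\left(M \right)} = 2 M^{2}$
$X{\left(-1 \right)} \left(-11\right) + 29 = 2 \left(-1\right)^{2} \left(-11\right) + 29 = 2 \cdot 1 \left(-11\right) + 29 = 2 \left(-11\right) + 29 = -22 + 29 = 7$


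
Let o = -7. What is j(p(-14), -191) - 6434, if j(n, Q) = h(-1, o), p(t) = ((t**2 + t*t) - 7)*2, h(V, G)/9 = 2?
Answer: -6416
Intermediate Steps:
h(V, G) = 18 (h(V, G) = 9*2 = 18)
p(t) = -14 + 4*t**2 (p(t) = ((t**2 + t**2) - 7)*2 = (2*t**2 - 7)*2 = (-7 + 2*t**2)*2 = -14 + 4*t**2)
j(n, Q) = 18
j(p(-14), -191) - 6434 = 18 - 6434 = -6416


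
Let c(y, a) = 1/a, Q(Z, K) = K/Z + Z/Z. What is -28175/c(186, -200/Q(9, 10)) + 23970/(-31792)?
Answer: 806165412285/302024 ≈ 2.6692e+6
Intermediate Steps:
Q(Z, K) = 1 + K/Z (Q(Z, K) = K/Z + 1 = 1 + K/Z)
-28175/c(186, -200/Q(9, 10)) + 23970/(-31792) = -28175*(-200*9/(10 + 9)) + 23970/(-31792) = -28175*(-200/((1/9)*19)) + 23970*(-1/31792) = -28175*(-200/19/9) - 11985/15896 = -28175*(-200*9/19) - 11985/15896 = -28175/(1/(-1800/19)) - 11985/15896 = -28175/(-19/1800) - 11985/15896 = -28175*(-1800/19) - 11985/15896 = 50715000/19 - 11985/15896 = 806165412285/302024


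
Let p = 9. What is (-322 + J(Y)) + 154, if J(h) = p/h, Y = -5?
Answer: -849/5 ≈ -169.80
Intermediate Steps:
J(h) = 9/h
(-322 + J(Y)) + 154 = (-322 + 9/(-5)) + 154 = (-322 + 9*(-⅕)) + 154 = (-322 - 9/5) + 154 = -1619/5 + 154 = -849/5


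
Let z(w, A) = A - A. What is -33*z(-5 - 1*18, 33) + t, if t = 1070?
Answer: 1070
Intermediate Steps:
z(w, A) = 0
-33*z(-5 - 1*18, 33) + t = -33*0 + 1070 = 0 + 1070 = 1070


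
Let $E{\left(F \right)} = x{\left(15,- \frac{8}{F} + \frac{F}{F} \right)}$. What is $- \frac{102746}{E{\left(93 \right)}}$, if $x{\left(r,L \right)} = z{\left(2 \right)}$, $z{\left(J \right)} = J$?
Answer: $-51373$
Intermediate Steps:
$x{\left(r,L \right)} = 2$
$E{\left(F \right)} = 2$
$- \frac{102746}{E{\left(93 \right)}} = - \frac{102746}{2} = \left(-102746\right) \frac{1}{2} = -51373$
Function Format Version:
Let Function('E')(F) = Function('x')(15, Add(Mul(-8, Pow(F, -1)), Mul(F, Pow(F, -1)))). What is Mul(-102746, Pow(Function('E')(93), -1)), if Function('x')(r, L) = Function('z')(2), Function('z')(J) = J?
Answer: -51373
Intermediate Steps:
Function('x')(r, L) = 2
Function('E')(F) = 2
Mul(-102746, Pow(Function('E')(93), -1)) = Mul(-102746, Pow(2, -1)) = Mul(-102746, Rational(1, 2)) = -51373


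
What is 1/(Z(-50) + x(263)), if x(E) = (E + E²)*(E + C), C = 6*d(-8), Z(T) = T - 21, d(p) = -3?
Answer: 1/17010769 ≈ 5.8786e-8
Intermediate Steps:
Z(T) = -21 + T
C = -18 (C = 6*(-3) = -18)
x(E) = (-18 + E)*(E + E²) (x(E) = (E + E²)*(E - 18) = (E + E²)*(-18 + E) = (-18 + E)*(E + E²))
1/(Z(-50) + x(263)) = 1/((-21 - 50) + 263*(-18 + 263² - 17*263)) = 1/(-71 + 263*(-18 + 69169 - 4471)) = 1/(-71 + 263*64680) = 1/(-71 + 17010840) = 1/17010769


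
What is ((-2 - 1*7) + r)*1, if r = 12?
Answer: 3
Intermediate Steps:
((-2 - 1*7) + r)*1 = ((-2 - 1*7) + 12)*1 = ((-2 - 7) + 12)*1 = (-9 + 12)*1 = 3*1 = 3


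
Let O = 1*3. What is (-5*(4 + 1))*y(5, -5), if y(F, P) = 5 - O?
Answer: -50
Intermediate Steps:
O = 3
y(F, P) = 2 (y(F, P) = 5 - 1*3 = 5 - 3 = 2)
(-5*(4 + 1))*y(5, -5) = -5*(4 + 1)*2 = -5*5*2 = -25*2 = -50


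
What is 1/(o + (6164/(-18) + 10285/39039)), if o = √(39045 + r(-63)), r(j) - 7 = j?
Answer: -38789161047/8853174720100 - 113358609*√38989/8853174720100 ≈ -0.0069097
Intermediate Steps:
r(j) = 7 + j
o = √38989 (o = √(39045 + (7 - 63)) = √(39045 - 56) = √38989 ≈ 197.46)
1/(o + (6164/(-18) + 10285/39039)) = 1/(√38989 + (6164/(-18) + 10285/39039)) = 1/(√38989 + (6164*(-1/18) + 10285*(1/39039))) = 1/(√38989 + (-3082/9 + 935/3549)) = 1/(√38989 - 3643201/10647) = 1/(-3643201/10647 + √38989)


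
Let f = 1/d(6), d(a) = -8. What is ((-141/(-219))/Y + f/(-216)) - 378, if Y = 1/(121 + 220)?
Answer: -19987703/126144 ≈ -158.45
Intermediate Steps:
Y = 1/341 ≈ 0.0029326
f = -⅛ (f = 1/(-8) = -⅛ ≈ -0.12500)
((-141/(-219))/Y + f/(-216)) - 378 = ((-141/(-219))/(1/341) - ⅛/(-216)) - 378 = (-141*(-1/219)*341 - ⅛*(-1/216)) - 378 = ((47/73)*341 + 1/1728) - 378 = (16027/73 + 1/1728) - 378 = 27694729/126144 - 378 = -19987703/126144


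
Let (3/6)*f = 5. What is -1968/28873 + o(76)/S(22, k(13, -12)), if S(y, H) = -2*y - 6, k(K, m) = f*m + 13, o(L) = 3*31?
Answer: -2783589/1443650 ≈ -1.9282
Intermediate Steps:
f = 10 (f = 2*5 = 10)
o(L) = 93
k(K, m) = 13 + 10*m (k(K, m) = 10*m + 13 = 13 + 10*m)
S(y, H) = -6 - 2*y
-1968/28873 + o(76)/S(22, k(13, -12)) = -1968/28873 + 93/(-6 - 2*22) = -1968*1/28873 + 93/(-6 - 44) = -1968/28873 + 93/(-50) = -1968/28873 + 93*(-1/50) = -1968/28873 - 93/50 = -2783589/1443650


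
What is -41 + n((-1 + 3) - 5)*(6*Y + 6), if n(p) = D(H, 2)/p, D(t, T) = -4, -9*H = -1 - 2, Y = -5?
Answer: -73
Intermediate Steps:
H = 1/3 (H = -(-1 - 2)/9 = -1/9*(-3) = 1/3 ≈ 0.33333)
n(p) = -4/p
-41 + n((-1 + 3) - 5)*(6*Y + 6) = -41 + (-4/((-1 + 3) - 5))*(6*(-5) + 6) = -41 + (-4/(2 - 5))*(-30 + 6) = -41 - 4/(-3)*(-24) = -41 - 4*(-1/3)*(-24) = -41 + (4/3)*(-24) = -41 - 32 = -73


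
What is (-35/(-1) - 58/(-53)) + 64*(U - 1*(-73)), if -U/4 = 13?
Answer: 73145/53 ≈ 1380.1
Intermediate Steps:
U = -52 (U = -4*13 = -52)
(-35/(-1) - 58/(-53)) + 64*(U - 1*(-73)) = (-35/(-1) - 58/(-53)) + 64*(-52 - 1*(-73)) = (-35*(-1) - 58*(-1/53)) + 64*(-52 + 73) = (35 + 58/53) + 64*21 = 1913/53 + 1344 = 73145/53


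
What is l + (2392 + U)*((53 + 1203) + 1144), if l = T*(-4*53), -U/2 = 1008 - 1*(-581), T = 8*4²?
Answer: -1913536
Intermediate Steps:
T = 128 (T = 8*16 = 128)
U = -3178 (U = -2*(1008 - 1*(-581)) = -2*(1008 + 581) = -2*1589 = -3178)
l = -27136 (l = 128*(-4*53) = 128*(-212) = -27136)
l + (2392 + U)*((53 + 1203) + 1144) = -27136 + (2392 - 3178)*((53 + 1203) + 1144) = -27136 - 786*(1256 + 1144) = -27136 - 786*2400 = -27136 - 1886400 = -1913536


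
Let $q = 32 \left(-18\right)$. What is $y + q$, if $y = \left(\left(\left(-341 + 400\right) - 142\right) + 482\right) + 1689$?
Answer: $1512$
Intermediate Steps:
$q = -576$
$y = 2088$ ($y = \left(\left(59 - 142\right) + 482\right) + 1689 = \left(-83 + 482\right) + 1689 = 399 + 1689 = 2088$)
$y + q = 2088 - 576 = 1512$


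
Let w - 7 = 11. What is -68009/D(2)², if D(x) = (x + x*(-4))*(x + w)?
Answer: -68009/14400 ≈ -4.7228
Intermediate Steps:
w = 18 (w = 7 + 11 = 18)
D(x) = -3*x*(18 + x) (D(x) = (x + x*(-4))*(x + 18) = (x - 4*x)*(18 + x) = (-3*x)*(18 + x) = -3*x*(18 + x))
-68009/D(2)² = -68009*1/(36*(18 + 2)²) = -68009/((-3*2*20)²) = -68009/((-120)²) = -68009/14400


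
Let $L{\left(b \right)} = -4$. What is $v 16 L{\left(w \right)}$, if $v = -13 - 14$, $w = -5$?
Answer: $1728$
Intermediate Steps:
$v = -27$
$v 16 L{\left(w \right)} = \left(-27\right) 16 \left(-4\right) = \left(-432\right) \left(-4\right) = 1728$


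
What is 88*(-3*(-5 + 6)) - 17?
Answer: -281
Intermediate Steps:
88*(-3*(-5 + 6)) - 17 = 88*(-3*1) - 17 = 88*(-3) - 17 = -264 - 17 = -281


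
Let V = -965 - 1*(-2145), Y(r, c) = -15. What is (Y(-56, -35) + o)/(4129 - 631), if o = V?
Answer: 1165/3498 ≈ 0.33305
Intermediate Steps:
V = 1180 (V = -965 + 2145 = 1180)
o = 1180
(Y(-56, -35) + o)/(4129 - 631) = (-15 + 1180)/(4129 - 631) = 1165/3498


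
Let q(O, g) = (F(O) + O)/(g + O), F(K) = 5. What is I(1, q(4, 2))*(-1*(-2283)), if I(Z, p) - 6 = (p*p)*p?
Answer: 171225/8 ≈ 21403.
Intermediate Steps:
q(O, g) = (5 + O)/(O + g) (q(O, g) = (5 + O)/(g + O) = (5 + O)/(O + g))
I(Z, p) = 6 + p³ (I(Z, p) = 6 + (p*p)*p = 6 + p²*p = 6 + p³)
I(1, q(4, 2))*(-1*(-2283)) = (6 + ((5 + 4)/(4 + 2))³)*(-1*(-2283)) = (6 + (9/6)³)*2283 = (6 + ((⅙)*9)³)*2283 = (6 + (3/2)³)*2283 = (6 + 27/8)*2283 = (75/8)*2283 = 171225/8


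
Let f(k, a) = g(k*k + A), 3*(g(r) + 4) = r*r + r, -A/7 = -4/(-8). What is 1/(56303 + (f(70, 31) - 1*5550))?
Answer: 4/32177141 ≈ 1.2431e-7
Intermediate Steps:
A = -7/2 (A = -(-28)/(-8) = -(-28)*(-1)/8 = -7*½ = -7/2 ≈ -3.5000)
g(r) = -4 + r/3 + r²/3 (g(r) = -4 + (r*r + r)/3 = -4 + (r² + r)/3 = -4 + (r + r²)/3 = -4 + (r/3 + r²/3) = -4 + r/3 + r²/3)
f(k, a) = -31/6 + k²/3 + (-7/2 + k²)²/3 (f(k, a) = -4 + (k*k - 7/2)/3 + (k*k - 7/2)²/3 = -4 + (k² - 7/2)/3 + (k² - 7/2)²/3 = -4 + (-7/2 + k²)/3 + (-7/2 + k²)²/3 = -4 + (-7/6 + k²/3) + (-7/2 + k²)²/3 = -31/6 + k²/3 + (-7/2 + k²)²/3)
1/(56303 + (f(70, 31) - 1*5550)) = 1/(56303 + ((-13/12 - 2*70² + (⅓)*70⁴) - 1*5550)) = 1/(56303 + ((-13/12 - 2*4900 + (⅓)*24010000) - 5550)) = 1/(56303 + ((-13/12 - 9800 + 24010000/3) - 5550)) = 1/(56303 + (31974129/4 - 5550)) = 1/(56303 + 31951929/4) = 1/(32177141/4) = 4/32177141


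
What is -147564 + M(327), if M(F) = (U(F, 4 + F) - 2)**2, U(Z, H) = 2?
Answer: -147564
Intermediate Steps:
M(F) = 0 (M(F) = (2 - 2)**2 = 0**2 = 0)
-147564 + M(327) = -147564 + 0 = -147564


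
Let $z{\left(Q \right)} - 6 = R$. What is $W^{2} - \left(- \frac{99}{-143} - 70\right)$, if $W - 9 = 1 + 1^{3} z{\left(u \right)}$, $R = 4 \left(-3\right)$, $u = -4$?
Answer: $\frac{1109}{13} \approx 85.308$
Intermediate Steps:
$R = -12$
$z{\left(Q \right)} = -6$ ($z{\left(Q \right)} = 6 - 12 = -6$)
$W = 4$ ($W = 9 + \left(1 + 1^{3} \left(-6\right)\right) = 9 + \left(1 + 1 \left(-6\right)\right) = 9 + \left(1 - 6\right) = 9 - 5 = 4$)
$W^{2} - \left(- \frac{99}{-143} - 70\right) = 4^{2} - \left(- \frac{99}{-143} - 70\right) = 16 - \left(\left(-99\right) \left(- \frac{1}{143}\right) - 70\right) = 16 - \left(\frac{9}{13} - 70\right) = 16 - - \frac{901}{13} = 16 + \frac{901}{13} = \frac{1109}{13}$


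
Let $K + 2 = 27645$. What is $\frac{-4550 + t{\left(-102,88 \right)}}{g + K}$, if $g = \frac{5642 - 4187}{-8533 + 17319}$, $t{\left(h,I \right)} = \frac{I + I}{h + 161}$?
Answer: $- \frac{2357055364}{14329498327} \approx -0.16449$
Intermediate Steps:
$K = 27643$ ($K = -2 + 27645 = 27643$)
$t{\left(h,I \right)} = \frac{2 I}{161 + h}$
$g = \frac{1455}{8786} \approx 0.1656$
$\frac{-4550 + t{\left(-102,88 \right)}}{g + K} = \frac{-4550 + 2 \cdot 88 \frac{1}{161 - 102}}{\frac{1455}{8786} + 27643} = \frac{-4550 + 2 \cdot 88 \cdot \frac{1}{59}}{\frac{242872853}{8786}} = \left(-4550 + 2 \cdot 88 \cdot \frac{1}{59}\right) \frac{8786}{242872853} = \left(-4550 + \frac{176}{59}\right) \frac{8786}{242872853} = \left(- \frac{268274}{59}\right) \frac{8786}{242872853} = - \frac{2357055364}{14329498327}$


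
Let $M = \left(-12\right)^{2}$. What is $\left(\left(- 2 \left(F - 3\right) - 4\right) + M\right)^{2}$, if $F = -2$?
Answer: $22500$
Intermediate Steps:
$M = 144$
$\left(\left(- 2 \left(F - 3\right) - 4\right) + M\right)^{2} = \left(\left(- 2 \left(-2 - 3\right) - 4\right) + 144\right)^{2} = \left(\left(\left(-2\right) \left(-5\right) - 4\right) + 144\right)^{2} = \left(\left(10 - 4\right) + 144\right)^{2} = \left(6 + 144\right)^{2} = 150^{2} = 22500$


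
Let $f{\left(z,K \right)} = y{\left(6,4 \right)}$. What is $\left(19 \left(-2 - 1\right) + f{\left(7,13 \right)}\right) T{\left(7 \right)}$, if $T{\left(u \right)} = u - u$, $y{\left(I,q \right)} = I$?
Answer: $0$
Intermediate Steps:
$T{\left(u \right)} = 0$
$f{\left(z,K \right)} = 6$
$\left(19 \left(-2 - 1\right) + f{\left(7,13 \right)}\right) T{\left(7 \right)} = \left(19 \left(-2 - 1\right) + 6\right) 0 = \left(19 \left(-3\right) + 6\right) 0 = \left(-57 + 6\right) 0 = \left(-51\right) 0 = 0$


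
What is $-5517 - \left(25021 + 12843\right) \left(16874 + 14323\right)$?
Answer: $-1181248725$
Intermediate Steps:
$-5517 - \left(25021 + 12843\right) \left(16874 + 14323\right) = -5517 - 37864 \cdot 31197 = -5517 - 1181243208 = -1181248725$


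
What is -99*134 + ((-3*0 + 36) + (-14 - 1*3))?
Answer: -13247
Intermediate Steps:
-99*134 + ((-3*0 + 36) + (-14 - 1*3)) = -13266 + ((0 + 36) + (-14 - 3)) = -13266 + (36 - 17) = -13266 + 19 = -13247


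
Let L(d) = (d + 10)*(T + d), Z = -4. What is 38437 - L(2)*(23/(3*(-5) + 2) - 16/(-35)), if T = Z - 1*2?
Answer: 17460179/455 ≈ 38374.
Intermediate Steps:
T = -6 (T = -4 - 1*2 = -4 - 2 = -6)
L(d) = (-6 + d)*(10 + d) (L(d) = (d + 10)*(-6 + d) = (10 + d)*(-6 + d) = (-6 + d)*(10 + d))
38437 - L(2)*(23/(3*(-5) + 2) - 16/(-35)) = 38437 - (-60 + 2² + 4*2)*(23/(3*(-5) + 2) - 16/(-35)) = 38437 - (-60 + 4 + 8)*(23/(-15 + 2) - 16*(-1/35)) = 38437 - (-48)*(23/(-13) + 16/35) = 38437 - (-48)*(23*(-1/13) + 16/35) = 38437 - (-48)*(-23/13 + 16/35) = 38437 - (-48)*(-597)/455 = 38437 - 1*28656/455 = 38437 - 28656/455 = 17460179/455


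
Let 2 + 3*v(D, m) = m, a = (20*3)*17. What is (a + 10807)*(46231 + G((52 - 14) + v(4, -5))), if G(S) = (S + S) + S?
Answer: 548039526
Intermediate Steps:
a = 1020 (a = 60*17 = 1020)
v(D, m) = -⅔ + m/3
G(S) = 3*S (G(S) = 2*S + S = 3*S)
(a + 10807)*(46231 + G((52 - 14) + v(4, -5))) = (1020 + 10807)*(46231 + 3*((52 - 14) + (-⅔ + (⅓)*(-5)))) = 11827*(46231 + 3*(38 + (-⅔ - 5/3))) = 11827*(46231 + 3*(38 - 7/3)) = 11827*(46231 + 3*(107/3)) = 11827*(46231 + 107) = 11827*46338 = 548039526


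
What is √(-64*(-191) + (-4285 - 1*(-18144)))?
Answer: √26083 ≈ 161.50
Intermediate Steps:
√(-64*(-191) + (-4285 - 1*(-18144))) = √(12224 + (-4285 + 18144)) = √(12224 + 13859) = √26083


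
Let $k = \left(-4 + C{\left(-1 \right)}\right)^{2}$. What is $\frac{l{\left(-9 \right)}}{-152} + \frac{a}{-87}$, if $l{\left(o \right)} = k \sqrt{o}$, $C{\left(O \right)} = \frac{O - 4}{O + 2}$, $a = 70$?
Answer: $- \frac{70}{87} - \frac{243 i}{152} \approx -0.8046 - 1.5987 i$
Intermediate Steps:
$C{\left(O \right)} = \frac{-4 + O}{2 + O}$
$k = 81$ ($k = \left(-4 + \frac{-4 - 1}{2 - 1}\right)^{2} = \left(-4 + 1^{-1} \left(-5\right)\right)^{2} = \left(-4 + 1 \left(-5\right)\right)^{2} = \left(-4 - 5\right)^{2} = \left(-9\right)^{2} = 81$)
$l{\left(o \right)} = 81 \sqrt{o}$
$\frac{l{\left(-9 \right)}}{-152} + \frac{a}{-87} = \frac{81 \sqrt{-9}}{-152} + \frac{70}{-87} = 81 \cdot 3 i \left(- \frac{1}{152}\right) + 70 \left(- \frac{1}{87}\right) = 243 i \left(- \frac{1}{152}\right) - \frac{70}{87} = - \frac{243 i}{152} - \frac{70}{87} = - \frac{70}{87} - \frac{243 i}{152}$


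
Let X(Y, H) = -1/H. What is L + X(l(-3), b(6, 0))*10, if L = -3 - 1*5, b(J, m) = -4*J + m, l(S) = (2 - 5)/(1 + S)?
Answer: -91/12 ≈ -7.5833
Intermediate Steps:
l(S) = -3/(1 + S)
b(J, m) = m - 4*J
L = -8 (L = -3 - 5 = -8)
L + X(l(-3), b(6, 0))*10 = -8 - 1/(0 - 4*6)*10 = -8 - 1/(0 - 24)*10 = -8 - 1/(-24)*10 = -8 - 1*(-1/24)*10 = -8 + (1/24)*10 = -8 + 5/12 = -91/12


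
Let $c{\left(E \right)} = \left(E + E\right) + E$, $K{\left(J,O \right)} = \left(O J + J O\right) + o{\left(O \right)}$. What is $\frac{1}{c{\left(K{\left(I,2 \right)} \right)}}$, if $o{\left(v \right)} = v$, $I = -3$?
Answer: $- \frac{1}{30} \approx -0.033333$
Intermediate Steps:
$K{\left(J,O \right)} = O + 2 J O$ ($K{\left(J,O \right)} = \left(O J + J O\right) + O = \left(J O + J O\right) + O = 2 J O + O = O + 2 J O$)
$c{\left(E \right)} = 3 E$ ($c{\left(E \right)} = 2 E + E = 3 E$)
$\frac{1}{c{\left(K{\left(I,2 \right)} \right)}} = \frac{1}{3 \cdot 2 \left(1 + 2 \left(-3\right)\right)} = \frac{1}{3 \cdot 2 \left(1 - 6\right)} = \frac{1}{3 \cdot 2 \left(-5\right)} = \frac{1}{3 \left(-10\right)} = \frac{1}{-30} = - \frac{1}{30}$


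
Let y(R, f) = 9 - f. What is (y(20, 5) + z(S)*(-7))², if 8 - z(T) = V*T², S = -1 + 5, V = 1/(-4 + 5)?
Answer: 3600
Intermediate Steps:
V = 1 (V = 1/1 = 1)
S = 4
z(T) = 8 - T²
(y(20, 5) + z(S)*(-7))² = ((9 - 1*5) + (8 - 1*4²)*(-7))² = ((9 - 5) + (8 - 1*16)*(-7))² = (4 + (8 - 16)*(-7))² = (4 - 8*(-7))² = (4 + 56)² = 60² = 3600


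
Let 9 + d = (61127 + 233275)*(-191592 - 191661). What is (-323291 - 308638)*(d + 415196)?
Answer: 71300570883557151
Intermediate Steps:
d = -112830449715 (d = -9 + (61127 + 233275)*(-191592 - 191661) = -9 + 294402*(-383253) = -9 - 112830449706 = -112830449715)
(-323291 - 308638)*(d + 415196) = (-323291 - 308638)*(-112830449715 + 415196) = -631929*(-112830034519) = 71300570883557151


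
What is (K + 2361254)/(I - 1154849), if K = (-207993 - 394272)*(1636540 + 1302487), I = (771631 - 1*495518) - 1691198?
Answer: 1770070734901/2569934 ≈ 6.8876e+5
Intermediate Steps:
I = -1415085 (I = (771631 - 495518) - 1691198 = 276113 - 1691198 = -1415085)
K = -1770073096155 (K = -602265*2939027 = -1770073096155)
(K + 2361254)/(I - 1154849) = (-1770073096155 + 2361254)/(-1415085 - 1154849) = -1770070734901/(-2569934) = -1770070734901*(-1/2569934) = 1770070734901/2569934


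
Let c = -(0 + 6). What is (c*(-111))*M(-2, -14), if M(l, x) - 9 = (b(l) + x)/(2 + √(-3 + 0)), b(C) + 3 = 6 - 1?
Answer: 25974/7 + 7992*I*√3/7 ≈ 3710.6 + 1977.5*I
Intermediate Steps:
b(C) = 2 (b(C) = -3 + (6 - 1) = -3 + 5 = 2)
M(l, x) = 9 + (2 + x)/(2 + I*√3) (M(l, x) = 9 + (2 + x)/(2 + √(-3 + 0)) = 9 + (2 + x)/(2 + √(-3)) = 9 + (2 + x)/(2 + I*√3))
c = -6 (c = -1*6 = -6)
(c*(-111))*M(-2, -14) = (-6*(-111))*(67/7 + (2/7)*(-14) - 2*I*√3/7 - ⅐*I*(-14)*√3) = 666*(67/7 - 4 - 2*I*√3/7 + 2*I*√3) = 666*(39/7 + 12*I*√3/7) = 25974/7 + 7992*I*√3/7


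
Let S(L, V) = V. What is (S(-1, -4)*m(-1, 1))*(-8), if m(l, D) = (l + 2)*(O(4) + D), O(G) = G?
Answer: 160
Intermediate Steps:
m(l, D) = (2 + l)*(4 + D) (m(l, D) = (l + 2)*(4 + D) = (2 + l)*(4 + D))
(S(-1, -4)*m(-1, 1))*(-8) = -4*(8 + 2*1 + 4*(-1) + 1*(-1))*(-8) = -4*(8 + 2 - 4 - 1)*(-8) = -4*5*(-8) = -20*(-8) = 160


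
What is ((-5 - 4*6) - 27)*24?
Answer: -1344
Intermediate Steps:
((-5 - 4*6) - 27)*24 = ((-5 - 24) - 27)*24 = (-29 - 27)*24 = -56*24 = -1344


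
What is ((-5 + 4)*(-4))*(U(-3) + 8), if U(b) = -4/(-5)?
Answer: 176/5 ≈ 35.200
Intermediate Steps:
U(b) = 4/5 (U(b) = -4*(-1/5) = 4/5)
((-5 + 4)*(-4))*(U(-3) + 8) = ((-5 + 4)*(-4))*(4/5 + 8) = -1*(-4)*(44/5) = 4*(44/5) = 176/5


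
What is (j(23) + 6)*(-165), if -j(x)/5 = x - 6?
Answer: 13035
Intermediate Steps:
j(x) = 30 - 5*x (j(x) = -5*(x - 6) = -5*(-6 + x) = 30 - 5*x)
(j(23) + 6)*(-165) = ((30 - 5*23) + 6)*(-165) = ((30 - 115) + 6)*(-165) = (-85 + 6)*(-165) = -79*(-165) = 13035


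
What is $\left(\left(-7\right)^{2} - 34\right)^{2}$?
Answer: $225$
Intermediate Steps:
$\left(\left(-7\right)^{2} - 34\right)^{2} = \left(49 - 34\right)^{2} = 15^{2} = 225$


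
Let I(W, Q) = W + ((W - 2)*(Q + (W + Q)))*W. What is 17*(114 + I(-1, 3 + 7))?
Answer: 2890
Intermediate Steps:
I(W, Q) = W + W*(-2 + W)*(W + 2*Q) (I(W, Q) = W + ((-2 + W)*(Q + (Q + W)))*W = W + ((-2 + W)*(W + 2*Q))*W = W + W*(-2 + W)*(W + 2*Q))
17*(114 + I(-1, 3 + 7)) = 17*(114 - (1 + (-1)**2 - 4*(3 + 7) - 2*(-1) + 2*(3 + 7)*(-1))) = 17*(114 - (1 + 1 - 4*10 + 2 + 2*10*(-1))) = 17*(114 - (1 + 1 - 40 + 2 - 20)) = 17*(114 - 1*(-56)) = 17*(114 + 56) = 17*170 = 2890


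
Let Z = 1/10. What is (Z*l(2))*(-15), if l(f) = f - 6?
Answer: 6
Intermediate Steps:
Z = ⅒ ≈ 0.10000
l(f) = -6 + f
(Z*l(2))*(-15) = ((-6 + 2)/10)*(-15) = ((⅒)*(-4))*(-15) = -⅖*(-15) = 6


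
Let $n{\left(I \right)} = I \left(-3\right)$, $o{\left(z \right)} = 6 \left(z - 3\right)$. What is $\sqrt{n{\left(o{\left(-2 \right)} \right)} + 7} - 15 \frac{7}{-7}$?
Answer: $15 + \sqrt{97} \approx 24.849$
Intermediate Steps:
$o{\left(z \right)} = -18 + 6 z$ ($o{\left(z \right)} = 6 \left(z - 3\right) = 6 \left(-3 + z\right) = -18 + 6 z$)
$n{\left(I \right)} = - 3 I$
$\sqrt{n{\left(o{\left(-2 \right)} \right)} + 7} - 15 \frac{7}{-7} = \sqrt{- 3 \left(-18 + 6 \left(-2\right)\right) + 7} - 15 \frac{7}{-7} = \sqrt{- 3 \left(-18 - 12\right) + 7} - 15 \cdot 7 \left(- \frac{1}{7}\right) = \sqrt{\left(-3\right) \left(-30\right) + 7} - -15 = \sqrt{90 + 7} + 15 = \sqrt{97} + 15 = 15 + \sqrt{97}$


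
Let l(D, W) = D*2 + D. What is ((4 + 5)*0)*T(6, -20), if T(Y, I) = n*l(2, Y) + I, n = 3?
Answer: 0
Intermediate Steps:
l(D, W) = 3*D (l(D, W) = 2*D + D = 3*D)
T(Y, I) = 18 + I (T(Y, I) = 3*(3*2) + I = 3*6 + I = 18 + I)
((4 + 5)*0)*T(6, -20) = ((4 + 5)*0)*(18 - 20) = (9*0)*(-2) = 0*(-2) = 0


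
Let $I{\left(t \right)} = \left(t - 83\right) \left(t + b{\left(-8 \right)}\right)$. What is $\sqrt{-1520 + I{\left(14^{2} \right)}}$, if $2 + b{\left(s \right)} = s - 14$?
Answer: $2 \sqrt{4479} \approx 133.85$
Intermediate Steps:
$b{\left(s \right)} = -16 + s$ ($b{\left(s \right)} = -2 + \left(s - 14\right) = -2 + \left(-14 + s\right) = -16 + s$)
$I{\left(t \right)} = \left(-83 + t\right) \left(-24 + t\right)$ ($I{\left(t \right)} = \left(t - 83\right) \left(t - 24\right) = \left(-83 + t\right) \left(t - 24\right) = \left(-83 + t\right) \left(-24 + t\right)$)
$\sqrt{-1520 + I{\left(14^{2} \right)}} = \sqrt{-1520 + \left(1992 + \left(14^{2}\right)^{2} - 107 \cdot 14^{2}\right)} = \sqrt{-1520 + \left(1992 + 196^{2} - 20972\right)} = \sqrt{-1520 + \left(1992 + 38416 - 20972\right)} = \sqrt{-1520 + 19436} = \sqrt{17916} = 2 \sqrt{4479}$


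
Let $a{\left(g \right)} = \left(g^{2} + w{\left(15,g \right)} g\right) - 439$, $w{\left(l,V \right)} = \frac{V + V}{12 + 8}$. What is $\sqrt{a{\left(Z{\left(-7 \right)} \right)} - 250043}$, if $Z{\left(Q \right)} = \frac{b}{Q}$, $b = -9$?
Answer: $\frac{i \sqrt{1227352890}}{70} \approx 500.48 i$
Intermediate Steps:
$w{\left(l,V \right)} = \frac{V}{10}$ ($w{\left(l,V \right)} = \frac{2 V}{20} = 2 V \frac{1}{20} = \frac{V}{10}$)
$Z{\left(Q \right)} = - \frac{9}{Q}$
$a{\left(g \right)} = -439 + \frac{11 g^{2}}{10}$ ($a{\left(g \right)} = \left(g^{2} + \frac{g}{10} g\right) - 439 = \left(g^{2} + \frac{g^{2}}{10}\right) - 439 = \frac{11 g^{2}}{10} - 439 = -439 + \frac{11 g^{2}}{10}$)
$\sqrt{a{\left(Z{\left(-7 \right)} \right)} - 250043} = \sqrt{\left(-439 + \frac{11 \left(- \frac{9}{-7}\right)^{2}}{10}\right) - 250043} = \sqrt{\left(-439 + \frac{11 \left(\left(-9\right) \left(- \frac{1}{7}\right)\right)^{2}}{10}\right) - 250043} = \sqrt{\left(-439 + \frac{11 \left(\frac{9}{7}\right)^{2}}{10}\right) - 250043} = \sqrt{\left(-439 + \frac{11}{10} \cdot \frac{81}{49}\right) - 250043} = \sqrt{\left(-439 + \frac{891}{490}\right) - 250043} = \sqrt{- \frac{214219}{490} - 250043} = \sqrt{- \frac{122735289}{490}} = \frac{i \sqrt{1227352890}}{70}$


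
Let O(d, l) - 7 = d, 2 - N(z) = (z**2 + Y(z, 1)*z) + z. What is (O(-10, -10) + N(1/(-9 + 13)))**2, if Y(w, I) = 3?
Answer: 1089/256 ≈ 4.2539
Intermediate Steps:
N(z) = 2 - z**2 - 4*z (N(z) = 2 - ((z**2 + 3*z) + z) = 2 - (z**2 + 4*z) = 2 + (-z**2 - 4*z) = 2 - z**2 - 4*z)
O(d, l) = 7 + d
(O(-10, -10) + N(1/(-9 + 13)))**2 = ((7 - 10) + (2 - (1/(-9 + 13))**2 - 4/(-9 + 13)))**2 = (-3 + (2 - (1/4)**2 - 4/4))**2 = (-3 + (2 - (1/4)**2 - 4*1/4))**2 = (-3 + (2 - 1*1/16 - 1))**2 = (-3 + (2 - 1/16 - 1))**2 = (-3 + 15/16)**2 = (-33/16)**2 = 1089/256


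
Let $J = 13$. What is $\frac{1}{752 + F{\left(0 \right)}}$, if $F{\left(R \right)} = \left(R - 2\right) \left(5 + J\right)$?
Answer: $\frac{1}{716} \approx 0.0013966$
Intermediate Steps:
$F{\left(R \right)} = -36 + 18 R$ ($F{\left(R \right)} = \left(R - 2\right) \left(5 + 13\right) = \left(-2 + R\right) 18 = -36 + 18 R$)
$\frac{1}{752 + F{\left(0 \right)}} = \frac{1}{752 + \left(-36 + 18 \cdot 0\right)} = \frac{1}{752 + \left(-36 + 0\right)} = \frac{1}{752 - 36} = \frac{1}{716}$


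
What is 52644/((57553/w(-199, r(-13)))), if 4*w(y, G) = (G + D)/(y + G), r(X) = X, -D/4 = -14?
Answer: -565923/12201236 ≈ -0.046382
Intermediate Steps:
D = 56 (D = -4*(-14) = 56)
w(y, G) = (56 + G)/(4*(G + y)) (w(y, G) = ((G + 56)/(y + G))/4 = ((56 + G)/(G + y))/4 = (56 + G)/(4*(G + y)))
52644/((57553/w(-199, r(-13)))) = 52644/((57553/(((14 + (¼)*(-13))/(-13 - 199))))) = 52644/((57553/(((14 - 13/4)/(-212))))) = 52644/((57553/((-1/212*43/4)))) = 52644/((57553/(-43/848))) = 52644/((57553*(-848/43))) = 52644/(-48804944/43) = 52644*(-43/48804944) = -565923/12201236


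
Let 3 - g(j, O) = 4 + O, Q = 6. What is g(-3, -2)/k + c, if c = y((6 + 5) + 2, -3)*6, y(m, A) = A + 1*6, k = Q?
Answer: 109/6 ≈ 18.167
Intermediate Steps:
k = 6
g(j, O) = -1 - O (g(j, O) = 3 - (4 + O) = 3 + (-4 - O) = -1 - O)
y(m, A) = 6 + A (y(m, A) = A + 6 = 6 + A)
c = 18 (c = (6 - 3)*6 = 3*6 = 18)
g(-3, -2)/k + c = (-1 - 1*(-2))/6 + 18 = (-1 + 2)*(1/6) + 18 = 1*(1/6) + 18 = 1/6 + 18 = 109/6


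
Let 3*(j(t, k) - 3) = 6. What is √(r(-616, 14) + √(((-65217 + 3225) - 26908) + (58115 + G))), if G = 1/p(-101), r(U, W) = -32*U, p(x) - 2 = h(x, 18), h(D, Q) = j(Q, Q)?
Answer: √(965888 + 7*I*√1508458)/7 ≈ 140.4 + 0.62484*I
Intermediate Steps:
j(t, k) = 5 (j(t, k) = 3 + (⅓)*6 = 3 + 2 = 5)
h(D, Q) = 5
p(x) = 7 (p(x) = 2 + 5 = 7)
G = ⅐ (G = 1/7 = ⅐ ≈ 0.14286)
√(r(-616, 14) + √(((-65217 + 3225) - 26908) + (58115 + G))) = √(-32*(-616) + √(((-65217 + 3225) - 26908) + (58115 + ⅐))) = √(19712 + √((-61992 - 26908) + 406806/7)) = √(19712 + √(-88900 + 406806/7)) = √(19712 + √(-215494/7)) = √(19712 + I*√1508458/7)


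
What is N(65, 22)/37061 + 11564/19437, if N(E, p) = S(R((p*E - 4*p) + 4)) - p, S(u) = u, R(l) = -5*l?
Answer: 297334780/720354657 ≈ 0.41276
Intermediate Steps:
N(E, p) = -20 + 19*p - 5*E*p (N(E, p) = -5*((p*E - 4*p) + 4) - p = -5*((E*p - 4*p) + 4) - p = -5*((-4*p + E*p) + 4) - p = -5*(4 - 4*p + E*p) - p = (-20 + 20*p - 5*E*p) - p = -20 + 19*p - 5*E*p)
N(65, 22)/37061 + 11564/19437 = (-20 + 19*22 - 5*65*22)/37061 + 11564/19437 = (-20 + 418 - 7150)*(1/37061) + 11564*(1/19437) = -6752*1/37061 + 11564/19437 = -6752/37061 + 11564/19437 = 297334780/720354657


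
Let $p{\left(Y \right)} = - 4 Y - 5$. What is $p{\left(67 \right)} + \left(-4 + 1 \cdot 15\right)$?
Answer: $-262$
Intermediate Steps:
$p{\left(Y \right)} = -5 - 4 Y$
$p{\left(67 \right)} + \left(-4 + 1 \cdot 15\right) = \left(-5 - 268\right) + \left(-4 + 1 \cdot 15\right) = \left(-5 - 268\right) + \left(-4 + 15\right) = -273 + 11 = -262$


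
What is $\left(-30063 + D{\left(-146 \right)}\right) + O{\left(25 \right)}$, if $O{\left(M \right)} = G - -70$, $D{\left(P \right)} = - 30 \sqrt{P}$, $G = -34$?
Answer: $-30027 - 30 i \sqrt{146} \approx -30027.0 - 362.49 i$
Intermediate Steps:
$O{\left(M \right)} = 36$ ($O{\left(M \right)} = -34 - -70 = -34 + 70 = 36$)
$\left(-30063 + D{\left(-146 \right)}\right) + O{\left(25 \right)} = \left(-30063 - 30 \sqrt{-146}\right) + 36 = \left(-30063 - 30 i \sqrt{146}\right) + 36 = -30027 - 30 i \sqrt{146}$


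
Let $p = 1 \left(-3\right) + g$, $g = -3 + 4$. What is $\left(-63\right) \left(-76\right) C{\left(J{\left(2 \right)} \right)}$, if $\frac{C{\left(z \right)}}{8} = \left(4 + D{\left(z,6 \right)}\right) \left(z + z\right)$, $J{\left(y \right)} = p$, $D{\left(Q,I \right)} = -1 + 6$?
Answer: $-1378944$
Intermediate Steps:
$g = 1$
$p = -2$ ($p = 1 \left(-3\right) + 1 = -3 + 1 = -2$)
$D{\left(Q,I \right)} = 5$
$J{\left(y \right)} = -2$
$C{\left(z \right)} = 144 z$ ($C{\left(z \right)} = 8 \left(4 + 5\right) \left(z + z\right) = 8 \cdot 9 \cdot 2 z = 8 \cdot 18 z = 144 z$)
$\left(-63\right) \left(-76\right) C{\left(J{\left(2 \right)} \right)} = \left(-63\right) \left(-76\right) 144 \left(-2\right) = 4788 \left(-288\right) = -1378944$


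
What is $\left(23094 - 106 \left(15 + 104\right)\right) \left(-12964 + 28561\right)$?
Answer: $163456560$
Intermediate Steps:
$\left(23094 - 106 \left(15 + 104\right)\right) \left(-12964 + 28561\right) = \left(23094 - 12614\right) 15597 = 10480 \cdot 15597 = 163456560$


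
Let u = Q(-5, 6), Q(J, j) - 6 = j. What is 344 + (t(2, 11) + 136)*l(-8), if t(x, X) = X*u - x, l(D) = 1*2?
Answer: 876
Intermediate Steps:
Q(J, j) = 6 + j
l(D) = 2
u = 12 (u = 6 + 6 = 12)
t(x, X) = -x + 12*X (t(x, X) = X*12 - x = 12*X - x = -x + 12*X)
344 + (t(2, 11) + 136)*l(-8) = 344 + ((-1*2 + 12*11) + 136)*2 = 344 + ((-2 + 132) + 136)*2 = 344 + (130 + 136)*2 = 344 + 266*2 = 344 + 532 = 876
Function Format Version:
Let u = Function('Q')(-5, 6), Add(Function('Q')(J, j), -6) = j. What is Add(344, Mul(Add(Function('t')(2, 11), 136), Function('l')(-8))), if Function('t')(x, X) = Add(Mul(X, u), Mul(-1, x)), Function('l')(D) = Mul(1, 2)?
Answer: 876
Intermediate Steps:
Function('Q')(J, j) = Add(6, j)
Function('l')(D) = 2
u = 12 (u = Add(6, 6) = 12)
Function('t')(x, X) = Add(Mul(-1, x), Mul(12, X)) (Function('t')(x, X) = Add(Mul(X, 12), Mul(-1, x)) = Add(Mul(12, X), Mul(-1, x)) = Add(Mul(-1, x), Mul(12, X)))
Add(344, Mul(Add(Function('t')(2, 11), 136), Function('l')(-8))) = Add(344, Mul(Add(Add(Mul(-1, 2), Mul(12, 11)), 136), 2)) = Add(344, Mul(Add(Add(-2, 132), 136), 2)) = Add(344, Mul(Add(130, 136), 2)) = Add(344, Mul(266, 2)) = Add(344, 532) = 876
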